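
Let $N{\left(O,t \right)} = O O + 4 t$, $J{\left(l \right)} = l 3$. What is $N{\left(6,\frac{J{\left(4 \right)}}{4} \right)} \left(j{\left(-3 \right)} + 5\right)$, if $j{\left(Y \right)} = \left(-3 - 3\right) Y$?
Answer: $1104$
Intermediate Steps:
$J{\left(l \right)} = 3 l$
$j{\left(Y \right)} = - 6 Y$
$N{\left(O,t \right)} = O^{2} + 4 t$
$N{\left(6,\frac{J{\left(4 \right)}}{4} \right)} \left(j{\left(-3 \right)} + 5\right) = \left(6^{2} + 4 \frac{3 \cdot 4}{4}\right) \left(\left(-6\right) \left(-3\right) + 5\right) = \left(36 + 4 \cdot 12 \cdot \frac{1}{4}\right) \left(18 + 5\right) = \left(36 + 4 \cdot 3\right) 23 = \left(36 + 12\right) 23 = 48 \cdot 23 = 1104$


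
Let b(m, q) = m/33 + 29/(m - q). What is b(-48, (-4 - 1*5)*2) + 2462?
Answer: 811661/330 ≈ 2459.6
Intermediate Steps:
b(m, q) = 29/(m - q) + m/33 (b(m, q) = m*(1/33) + 29/(m - q) = m/33 + 29/(m - q) = 29/(m - q) + m/33)
b(-48, (-4 - 1*5)*2) + 2462 = (957 + (-48)² - 1*(-48)*(-4 - 1*5)*2)/(33*(-48 - (-4 - 1*5)*2)) + 2462 = (957 + 2304 - 1*(-48)*(-4 - 5)*2)/(33*(-48 - (-4 - 5)*2)) + 2462 = (957 + 2304 - 1*(-48)*(-9*2))/(33*(-48 - (-9)*2)) + 2462 = (957 + 2304 - 1*(-48)*(-18))/(33*(-48 - 1*(-18))) + 2462 = (957 + 2304 - 864)/(33*(-48 + 18)) + 2462 = (1/33)*2397/(-30) + 2462 = (1/33)*(-1/30)*2397 + 2462 = -799/330 + 2462 = 811661/330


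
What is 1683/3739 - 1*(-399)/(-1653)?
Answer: 22634/108431 ≈ 0.20874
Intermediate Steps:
1683/3739 - 1*(-399)/(-1653) = 1683*(1/3739) + 399*(-1/1653) = 1683/3739 - 7/29 = 22634/108431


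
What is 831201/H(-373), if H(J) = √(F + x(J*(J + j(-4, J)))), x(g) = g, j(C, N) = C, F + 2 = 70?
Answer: 831201*√140689/140689 ≈ 2216.0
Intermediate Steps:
F = 68 (F = -2 + 70 = 68)
H(J) = √(68 + J*(-4 + J)) (H(J) = √(68 + J*(J - 4)) = √(68 + J*(-4 + J)))
831201/H(-373) = 831201/(√(68 - 373*(-4 - 373))) = 831201/(√(68 - 373*(-377))) = 831201/(√(68 + 140621)) = 831201/(√140689) = 831201*(√140689/140689) = 831201*√140689/140689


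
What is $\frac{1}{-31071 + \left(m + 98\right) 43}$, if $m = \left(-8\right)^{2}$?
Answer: $- \frac{1}{24105} \approx -4.1485 \cdot 10^{-5}$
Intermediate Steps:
$m = 64$
$\frac{1}{-31071 + \left(m + 98\right) 43} = \frac{1}{-31071 + \left(64 + 98\right) 43} = \frac{1}{-31071 + 162 \cdot 43} = \frac{1}{-31071 + 6966} = \frac{1}{-24105} = - \frac{1}{24105}$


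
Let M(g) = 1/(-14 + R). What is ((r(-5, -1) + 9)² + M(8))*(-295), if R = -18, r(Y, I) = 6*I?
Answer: -84665/32 ≈ -2645.8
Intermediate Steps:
M(g) = -1/32 (M(g) = 1/(-14 - 18) = 1/(-32) = -1/32)
((r(-5, -1) + 9)² + M(8))*(-295) = ((6*(-1) + 9)² - 1/32)*(-295) = ((-6 + 9)² - 1/32)*(-295) = (3² - 1/32)*(-295) = (9 - 1/32)*(-295) = (287/32)*(-295) = -84665/32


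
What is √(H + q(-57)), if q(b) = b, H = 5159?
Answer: √5102 ≈ 71.428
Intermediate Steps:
√(H + q(-57)) = √(5159 - 57) = √5102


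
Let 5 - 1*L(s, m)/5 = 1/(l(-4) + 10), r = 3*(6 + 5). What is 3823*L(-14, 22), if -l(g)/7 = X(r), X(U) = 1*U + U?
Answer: 43219015/452 ≈ 95617.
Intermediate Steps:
r = 33 (r = 3*11 = 33)
X(U) = 2*U (X(U) = U + U = 2*U)
l(g) = -462 (l(g) = -14*33 = -7*66 = -462)
L(s, m) = 11305/452 (L(s, m) = 25 - 5/(-462 + 10) = 25 - 5/(-452) = 25 - 5*(-1/452) = 25 + 5/452 = 11305/452)
3823*L(-14, 22) = 3823*(11305/452) = 43219015/452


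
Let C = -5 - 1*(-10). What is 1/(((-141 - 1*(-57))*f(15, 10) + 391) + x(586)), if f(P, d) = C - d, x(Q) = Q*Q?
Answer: 1/344207 ≈ 2.9052e-6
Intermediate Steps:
C = 5 (C = -5 + 10 = 5)
x(Q) = Q²
f(P, d) = 5 - d
1/(((-141 - 1*(-57))*f(15, 10) + 391) + x(586)) = 1/(((-141 - 1*(-57))*(5 - 1*10) + 391) + 586²) = 1/(((-141 + 57)*(5 - 10) + 391) + 343396) = 1/((-84*(-5) + 391) + 343396) = 1/((420 + 391) + 343396) = 1/(811 + 343396) = 1/344207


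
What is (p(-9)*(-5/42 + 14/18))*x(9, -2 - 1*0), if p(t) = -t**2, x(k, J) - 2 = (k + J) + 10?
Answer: -14193/14 ≈ -1013.8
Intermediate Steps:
x(k, J) = 12 + J + k (x(k, J) = 2 + ((k + J) + 10) = 2 + ((J + k) + 10) = 2 + (10 + J + k) = 12 + J + k)
(p(-9)*(-5/42 + 14/18))*x(9, -2 - 1*0) = ((-1*(-9)**2)*(-5/42 + 14/18))*(12 + (-2 - 1*0) + 9) = ((-1*81)*(-5*1/42 + 14*(1/18)))*(12 + (-2 + 0) + 9) = (-81*(-5/42 + 7/9))*(12 - 2 + 9) = -81*83/126*19 = -747/14*19 = -14193/14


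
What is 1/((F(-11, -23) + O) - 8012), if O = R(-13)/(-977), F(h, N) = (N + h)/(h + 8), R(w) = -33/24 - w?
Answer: -23448/187599911 ≈ -0.00012499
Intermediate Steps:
R(w) = -11/8 - w (R(w) = -33*1/24 - w = -11/8 - w)
F(h, N) = (N + h)/(8 + h)
O = -93/7816 (O = (-11/8 - 1*(-13))/(-977) = (-11/8 + 13)*(-1/977) = (93/8)*(-1/977) = -93/7816 ≈ -0.011899)
1/((F(-11, -23) + O) - 8012) = 1/(((-23 - 11)/(8 - 11) - 93/7816) - 8012) = 1/((-34/(-3) - 93/7816) - 8012) = 1/((-1/3*(-34) - 93/7816) - 8012) = 1/((34/3 - 93/7816) - 8012) = 1/(265465/23448 - 8012) = 1/(-187599911/23448) = -23448/187599911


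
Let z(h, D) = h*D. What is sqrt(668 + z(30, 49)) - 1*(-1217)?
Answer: 1217 + sqrt(2138) ≈ 1263.2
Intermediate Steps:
z(h, D) = D*h
sqrt(668 + z(30, 49)) - 1*(-1217) = sqrt(668 + 49*30) - 1*(-1217) = sqrt(668 + 1470) + 1217 = sqrt(2138) + 1217 = 1217 + sqrt(2138)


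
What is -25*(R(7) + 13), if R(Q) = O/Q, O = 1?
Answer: -2300/7 ≈ -328.57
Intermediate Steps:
R(Q) = 1/Q
-25*(R(7) + 13) = -25*(1/7 + 13) = -25*(⅐ + 13) = -25*92/7 = -2300/7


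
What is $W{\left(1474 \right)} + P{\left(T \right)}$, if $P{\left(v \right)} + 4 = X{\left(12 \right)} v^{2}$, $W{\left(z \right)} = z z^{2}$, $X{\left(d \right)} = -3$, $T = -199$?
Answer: $3202405617$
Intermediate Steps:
$W{\left(z \right)} = z^{3}$
$P{\left(v \right)} = -4 - 3 v^{2}$
$W{\left(1474 \right)} + P{\left(T \right)} = 1474^{3} - \left(4 + 3 \left(-199\right)^{2}\right) = 3202524424 - 118807 = 3202405617$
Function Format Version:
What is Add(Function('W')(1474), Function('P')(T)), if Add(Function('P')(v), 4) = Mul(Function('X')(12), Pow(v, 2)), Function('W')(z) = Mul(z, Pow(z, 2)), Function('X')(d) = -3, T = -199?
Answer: 3202405617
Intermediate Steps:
Function('W')(z) = Pow(z, 3)
Function('P')(v) = Add(-4, Mul(-3, Pow(v, 2)))
Add(Function('W')(1474), Function('P')(T)) = Add(Pow(1474, 3), Add(-4, Mul(-3, Pow(-199, 2)))) = Add(3202524424, Add(-4, Mul(-3, 39601))) = Add(3202524424, Add(-4, -118803)) = Add(3202524424, -118807) = 3202405617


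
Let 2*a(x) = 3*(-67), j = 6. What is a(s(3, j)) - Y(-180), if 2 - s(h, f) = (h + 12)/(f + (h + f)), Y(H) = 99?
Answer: -399/2 ≈ -199.50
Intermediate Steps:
s(h, f) = 2 - (12 + h)/(h + 2*f) (s(h, f) = 2 - (h + 12)/(f + (h + f)) = 2 - (12 + h)/(f + (f + h)) = 2 - (12 + h)/(h + 2*f))
a(x) = -201/2 (a(x) = (3*(-67))/2 = (½)*(-201) = -201/2)
a(s(3, j)) - Y(-180) = -201/2 - 1*99 = -201/2 - 99 = -399/2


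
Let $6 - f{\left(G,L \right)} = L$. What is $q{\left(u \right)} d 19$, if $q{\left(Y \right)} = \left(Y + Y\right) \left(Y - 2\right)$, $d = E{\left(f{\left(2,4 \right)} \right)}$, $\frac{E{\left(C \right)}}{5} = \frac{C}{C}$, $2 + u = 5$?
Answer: $570$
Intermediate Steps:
$u = 3$ ($u = -2 + 5 = 3$)
$f{\left(G,L \right)} = 6 - L$
$E{\left(C \right)} = 5$ ($E{\left(C \right)} = 5 \frac{C}{C} = 5 \cdot 1 = 5$)
$d = 5$
$q{\left(Y \right)} = 2 Y \left(-2 + Y\right)$
$q{\left(u \right)} d 19 = 2 \cdot 3 \left(-2 + 3\right) 5 \cdot 19 = 2 \cdot 3 \cdot 1 \cdot 5 \cdot 19 = 6 \cdot 5 \cdot 19 = 30 \cdot 19 = 570$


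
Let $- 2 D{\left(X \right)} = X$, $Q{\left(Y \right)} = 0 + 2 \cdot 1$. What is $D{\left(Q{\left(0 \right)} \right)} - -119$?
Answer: $118$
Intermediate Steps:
$Q{\left(Y \right)} = 2$ ($Q{\left(Y \right)} = 0 + 2 = 2$)
$D{\left(X \right)} = - \frac{X}{2}$
$D{\left(Q{\left(0 \right)} \right)} - -119 = \left(- \frac{1}{2}\right) 2 - -119 = -1 + 119 = 118$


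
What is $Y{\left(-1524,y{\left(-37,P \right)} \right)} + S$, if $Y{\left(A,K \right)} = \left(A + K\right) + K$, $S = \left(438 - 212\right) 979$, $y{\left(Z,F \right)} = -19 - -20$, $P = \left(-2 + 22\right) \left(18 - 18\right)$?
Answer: $219732$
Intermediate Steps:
$P = 0$ ($P = 20 \cdot 0 = 0$)
$y{\left(Z,F \right)} = 1$ ($y{\left(Z,F \right)} = -19 + 20 = 1$)
$S = 221254$ ($S = 226 \cdot 979 = 221254$)
$Y{\left(A,K \right)} = A + 2 K$
$Y{\left(-1524,y{\left(-37,P \right)} \right)} + S = \left(-1524 + 2 \cdot 1\right) + 221254 = \left(-1524 + 2\right) + 221254 = -1522 + 221254 = 219732$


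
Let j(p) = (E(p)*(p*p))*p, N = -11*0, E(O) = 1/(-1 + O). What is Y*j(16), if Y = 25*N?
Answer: 0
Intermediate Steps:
N = 0
j(p) = p³/(-1 + p) (j(p) = ((p*p)/(-1 + p))*p = (p²/(-1 + p))*p = p³/(-1 + p))
Y = 0 (Y = 25*0 = 0)
Y*j(16) = 0*(16³/(-1 + 16)) = 0*(4096/15) = 0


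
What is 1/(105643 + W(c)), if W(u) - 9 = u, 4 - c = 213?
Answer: 1/105443 ≈ 9.4838e-6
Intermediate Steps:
c = -209 (c = 4 - 1*213 = 4 - 213 = -209)
W(u) = 9 + u
1/(105643 + W(c)) = 1/(105643 + (9 - 209)) = 1/(105643 - 200) = 1/105443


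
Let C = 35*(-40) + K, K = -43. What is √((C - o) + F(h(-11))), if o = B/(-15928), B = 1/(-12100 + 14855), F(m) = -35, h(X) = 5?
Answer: I*√711508582587636790/21940820 ≈ 38.445*I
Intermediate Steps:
B = 1/2755 ≈ 0.00036298
o = -1/43881640 (o = (1/2755)/(-15928) = (1/2755)*(-1/15928) = -1/43881640 ≈ -2.2789e-8)
C = -1443 (C = 35*(-40) - 43 = -1400 - 43 = -1443)
√((C - o) + F(h(-11))) = √((-1443 - 1*(-1/43881640)) - 35) = √((-1443 + 1/43881640) - 35) = √(-63321206519/43881640 - 35) = √(-64857063919/43881640) = I*√711508582587636790/21940820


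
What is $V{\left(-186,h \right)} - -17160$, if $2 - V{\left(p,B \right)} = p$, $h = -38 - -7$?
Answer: $17348$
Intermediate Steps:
$h = -31$ ($h = -38 + 7 = -31$)
$V{\left(p,B \right)} = 2 - p$
$V{\left(-186,h \right)} - -17160 = \left(2 - -186\right) - -17160 = \left(2 + 186\right) + 17160 = 188 + 17160 = 17348$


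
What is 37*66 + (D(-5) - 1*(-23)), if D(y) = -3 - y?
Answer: 2467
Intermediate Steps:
37*66 + (D(-5) - 1*(-23)) = 37*66 + ((-3 - 1*(-5)) - 1*(-23)) = 2442 + ((-3 + 5) + 23) = 2442 + (2 + 23) = 2442 + 25 = 2467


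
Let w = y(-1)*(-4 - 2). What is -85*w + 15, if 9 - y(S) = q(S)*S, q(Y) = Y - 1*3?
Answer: 2565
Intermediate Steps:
q(Y) = -3 + Y (q(Y) = Y - 3 = -3 + Y)
y(S) = 9 - S*(-3 + S) (y(S) = 9 - (-3 + S)*S = 9 - S*(-3 + S))
w = -30 (w = (9 - 1*(-1)*(-3 - 1))*(-4 - 2) = (9 - 1*(-1)*(-4))*(-6) = (9 - 4)*(-6) = 5*(-6) = -30)
-85*w + 15 = -85*(-30) + 15 = 2550 + 15 = 2565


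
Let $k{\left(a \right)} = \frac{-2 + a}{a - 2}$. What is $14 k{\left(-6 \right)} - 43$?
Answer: $-29$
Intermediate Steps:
$k{\left(a \right)} = 1$ ($k{\left(a \right)} = \frac{-2 + a}{-2 + a} = 1$)
$14 k{\left(-6 \right)} - 43 = 14 \cdot 1 - 43 = 14 - 43 = -29$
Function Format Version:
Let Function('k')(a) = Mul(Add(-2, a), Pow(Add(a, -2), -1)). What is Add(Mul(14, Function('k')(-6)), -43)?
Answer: -29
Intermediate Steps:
Function('k')(a) = 1 (Function('k')(a) = Mul(Add(-2, a), Pow(Add(-2, a), -1)) = 1)
Add(Mul(14, Function('k')(-6)), -43) = Add(Mul(14, 1), -43) = Add(14, -43) = -29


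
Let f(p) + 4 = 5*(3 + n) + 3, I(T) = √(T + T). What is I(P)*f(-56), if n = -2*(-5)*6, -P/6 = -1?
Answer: 628*√3 ≈ 1087.7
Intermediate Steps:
P = 6 (P = -6*(-1) = 6)
n = 60 (n = 10*6 = 60)
I(T) = √2*√T (I(T) = √(2*T) = √2*√T)
f(p) = 314 (f(p) = -4 + (5*(3 + 60) + 3) = -4 + (5*63 + 3) = -4 + (315 + 3) = -4 + 318 = 314)
I(P)*f(-56) = (√2*√6)*314 = (2*√3)*314 = 628*√3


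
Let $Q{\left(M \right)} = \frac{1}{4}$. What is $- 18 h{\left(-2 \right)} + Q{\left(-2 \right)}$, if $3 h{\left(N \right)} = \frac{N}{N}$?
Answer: $- \frac{23}{4} \approx -5.75$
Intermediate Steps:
$Q{\left(M \right)} = \frac{1}{4}$
$h{\left(N \right)} = \frac{1}{3}$ ($h{\left(N \right)} = \frac{N \frac{1}{N}}{3} = \frac{1}{3} \cdot 1 = \frac{1}{3}$)
$- 18 h{\left(-2 \right)} + Q{\left(-2 \right)} = \left(-18\right) \frac{1}{3} + \frac{1}{4} = -6 + \frac{1}{4} = - \frac{23}{4}$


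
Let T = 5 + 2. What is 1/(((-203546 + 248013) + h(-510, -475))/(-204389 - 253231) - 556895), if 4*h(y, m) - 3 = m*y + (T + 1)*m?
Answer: -1830480/1019385575921 ≈ -1.7957e-6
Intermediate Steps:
T = 7
h(y, m) = ¾ + 2*m + m*y/4 (h(y, m) = ¾ + (m*y + (7 + 1)*m)/4 = ¾ + (m*y + 8*m)/4 = ¾ + (8*m + m*y)/4 = ¾ + (2*m + m*y/4) = ¾ + 2*m + m*y/4)
1/(((-203546 + 248013) + h(-510, -475))/(-204389 - 253231) - 556895) = 1/(((-203546 + 248013) + (¾ + 2*(-475) + (¼)*(-475)*(-510)))/(-204389 - 253231) - 556895) = 1/((44467 + (¾ - 950 + 121125/2))/(-457620) - 556895) = 1/((44467 + 238453/4)*(-1/457620) - 556895) = 1/((416321/4)*(-1/457620) - 556895) = 1/(-416321/1830480 - 556895) = 1/(-1019385575921/1830480) = -1830480/1019385575921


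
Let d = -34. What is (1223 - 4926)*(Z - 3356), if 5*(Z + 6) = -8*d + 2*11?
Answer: 61158748/5 ≈ 1.2232e+7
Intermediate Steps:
Z = 264/5 (Z = -6 + (-8*(-34) + 2*11)/5 = -6 + (272 + 22)/5 = -6 + (⅕)*294 = -6 + 294/5 = 264/5 ≈ 52.800)
(1223 - 4926)*(Z - 3356) = (1223 - 4926)*(264/5 - 3356) = -3703*(-16516/5) = 61158748/5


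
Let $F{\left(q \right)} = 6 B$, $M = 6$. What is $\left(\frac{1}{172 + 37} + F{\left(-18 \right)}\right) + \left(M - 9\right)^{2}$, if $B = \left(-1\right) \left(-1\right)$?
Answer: $\frac{3136}{209} \approx 15.005$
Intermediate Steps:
$B = 1$
$F{\left(q \right)} = 6$ ($F{\left(q \right)} = 6 \cdot 1 = 6$)
$\left(\frac{1}{172 + 37} + F{\left(-18 \right)}\right) + \left(M - 9\right)^{2} = \left(\frac{1}{172 + 37} + 6\right) + \left(6 - 9\right)^{2} = \left(\frac{1}{209} + 6\right) + \left(-3\right)^{2} = \left(\frac{1}{209} + 6\right) + 9 = \frac{1255}{209} + 9 = \frac{3136}{209}$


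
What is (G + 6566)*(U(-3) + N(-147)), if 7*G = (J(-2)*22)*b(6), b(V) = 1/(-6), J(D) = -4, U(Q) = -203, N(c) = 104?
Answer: -4551690/7 ≈ -6.5024e+5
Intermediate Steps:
b(V) = -1/6
G = 44/21 (G = (-4*22*(-1/6))/7 = (-88*(-1/6))/7 = (1/7)*(44/3) = 44/21 ≈ 2.0952)
(G + 6566)*(U(-3) + N(-147)) = (44/21 + 6566)*(-203 + 104) = (137930/21)*(-99) = -4551690/7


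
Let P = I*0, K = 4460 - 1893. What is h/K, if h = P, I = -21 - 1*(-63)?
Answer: 0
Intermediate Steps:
I = 42 (I = -21 + 63 = 42)
K = 2567
P = 0 (P = 42*0 = 0)
h = 0
h/K = 0/2567 = 0*(1/2567) = 0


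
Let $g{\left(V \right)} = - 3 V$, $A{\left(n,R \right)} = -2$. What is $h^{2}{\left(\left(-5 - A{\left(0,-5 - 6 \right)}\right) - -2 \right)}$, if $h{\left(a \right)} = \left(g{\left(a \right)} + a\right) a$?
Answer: $4$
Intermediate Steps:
$h{\left(a \right)} = - 2 a^{2}$ ($h{\left(a \right)} = \left(- 3 a + a\right) a = - 2 a a = - 2 a^{2}$)
$h^{2}{\left(\left(-5 - A{\left(0,-5 - 6 \right)}\right) - -2 \right)} = \left(- 2 \left(\left(-5 - -2\right) - -2\right)^{2}\right)^{2} = \left(- 2 \left(\left(-5 + 2\right) + 2\right)^{2}\right)^{2} = \left(- 2 \left(-3 + 2\right)^{2}\right)^{2} = \left(- 2 \left(-1\right)^{2}\right)^{2} = \left(\left(-2\right) 1\right)^{2} = \left(-2\right)^{2} = 4$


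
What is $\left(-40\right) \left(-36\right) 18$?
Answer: $25920$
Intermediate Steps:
$\left(-40\right) \left(-36\right) 18 = 1440 \cdot 18 = 25920$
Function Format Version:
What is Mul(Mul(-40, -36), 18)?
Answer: 25920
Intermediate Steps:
Mul(Mul(-40, -36), 18) = Mul(1440, 18) = 25920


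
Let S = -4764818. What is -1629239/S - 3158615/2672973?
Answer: -10695313749523/12736229863914 ≈ -0.83976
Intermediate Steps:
-1629239/S - 3158615/2672973 = -1629239/(-4764818) - 3158615/2672973 = -1629239*(-1/4764818) - 3158615*1/2672973 = 1629239/4764818 - 3158615/2672973 = -10695313749523/12736229863914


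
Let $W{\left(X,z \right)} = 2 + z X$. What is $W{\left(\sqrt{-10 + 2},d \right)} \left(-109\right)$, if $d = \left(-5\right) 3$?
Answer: $-218 + 3270 i \sqrt{2} \approx -218.0 + 4624.5 i$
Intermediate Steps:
$d = -15$
$W{\left(X,z \right)} = 2 + X z$
$W{\left(\sqrt{-10 + 2},d \right)} \left(-109\right) = \left(2 + \sqrt{-10 + 2} \left(-15\right)\right) \left(-109\right) = \left(2 + \sqrt{-8} \left(-15\right)\right) \left(-109\right) = \left(2 + 2 i \sqrt{2} \left(-15\right)\right) \left(-109\right) = \left(2 - 30 i \sqrt{2}\right) \left(-109\right) = -218 + 3270 i \sqrt{2}$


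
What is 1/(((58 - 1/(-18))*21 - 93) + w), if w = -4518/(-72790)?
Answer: 870/979819 ≈ 0.00088792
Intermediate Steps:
w = 9/145 (w = -4518*(-1/72790) = 9/145 ≈ 0.062069)
1/(((58 - 1/(-18))*21 - 93) + w) = 1/(((58 - 1/(-18))*21 - 93) + 9/145) = 1/(((58 - 1*(-1/18))*21 - 93) + 9/145) = 1/(((58 + 1/18)*21 - 93) + 9/145) = 1/(((1045/18)*21 - 93) + 9/145) = 1/((7315/6 - 93) + 9/145) = 1/(6757/6 + 9/145) = 1/(979819/870) = 870/979819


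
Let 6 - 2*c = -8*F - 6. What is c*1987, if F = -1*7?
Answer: -43714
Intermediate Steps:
F = -7
c = -22 (c = 3 - (-8*(-7) - 6)/2 = 3 - (56 - 6)/2 = 3 - 1/2*50 = 3 - 25 = -22)
c*1987 = -22*1987 = -43714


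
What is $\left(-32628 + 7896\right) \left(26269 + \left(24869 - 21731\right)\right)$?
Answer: $-727293924$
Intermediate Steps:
$\left(-32628 + 7896\right) \left(26269 + \left(24869 - 21731\right)\right) = - 24732 \left(26269 + \left(24869 - 21731\right)\right) = - 24732 \left(26269 + 3138\right) = \left(-24732\right) 29407 = -727293924$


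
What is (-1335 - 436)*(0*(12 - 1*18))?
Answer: 0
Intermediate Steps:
(-1335 - 436)*(0*(12 - 1*18)) = -0*(12 - 18) = -0*(-6) = -1771*0 = 0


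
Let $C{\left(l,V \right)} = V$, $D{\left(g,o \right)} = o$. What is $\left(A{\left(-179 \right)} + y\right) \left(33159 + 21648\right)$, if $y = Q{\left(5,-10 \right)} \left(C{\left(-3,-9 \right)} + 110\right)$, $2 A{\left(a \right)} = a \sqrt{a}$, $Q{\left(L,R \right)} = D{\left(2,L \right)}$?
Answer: $27677535 - \frac{9810453 i \sqrt{179}}{2} \approx 2.7678 \cdot 10^{7} - 6.5627 \cdot 10^{7} i$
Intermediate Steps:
$Q{\left(L,R \right)} = L$
$A{\left(a \right)} = \frac{a^{\frac{3}{2}}}{2}$ ($A{\left(a \right)} = \frac{a \sqrt{a}}{2} = \frac{a^{\frac{3}{2}}}{2}$)
$y = 505$ ($y = 5 \left(-9 + 110\right) = 5 \cdot 101 = 505$)
$\left(A{\left(-179 \right)} + y\right) \left(33159 + 21648\right) = \left(\frac{\left(-179\right)^{\frac{3}{2}}}{2} + 505\right) \left(33159 + 21648\right) = \left(\frac{\left(-179\right) i \sqrt{179}}{2} + 505\right) 54807 = \left(- \frac{179 i \sqrt{179}}{2} + 505\right) 54807 = \left(505 - \frac{179 i \sqrt{179}}{2}\right) 54807 = 27677535 - \frac{9810453 i \sqrt{179}}{2}$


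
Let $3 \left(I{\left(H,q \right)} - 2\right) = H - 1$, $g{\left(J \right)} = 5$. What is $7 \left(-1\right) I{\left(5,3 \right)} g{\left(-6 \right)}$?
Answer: $- \frac{350}{3} \approx -116.67$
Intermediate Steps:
$I{\left(H,q \right)} = \frac{5}{3} + \frac{H}{3}$ ($I{\left(H,q \right)} = 2 + \frac{H - 1}{3} = 2 + \frac{-1 + H}{3} = 2 + \left(- \frac{1}{3} + \frac{H}{3}\right) = \frac{5}{3} + \frac{H}{3}$)
$7 \left(-1\right) I{\left(5,3 \right)} g{\left(-6 \right)} = 7 \left(-1\right) \left(\frac{5}{3} + \frac{1}{3} \cdot 5\right) 5 = - 7 \left(\frac{5}{3} + \frac{5}{3}\right) 5 = \left(-7\right) \frac{10}{3} \cdot 5 = \left(- \frac{70}{3}\right) 5 = - \frac{350}{3}$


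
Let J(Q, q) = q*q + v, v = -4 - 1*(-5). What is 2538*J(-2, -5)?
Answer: 65988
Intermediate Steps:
v = 1 (v = -4 + 5 = 1)
J(Q, q) = 1 + q² (J(Q, q) = q*q + 1 = q² + 1 = 1 + q²)
2538*J(-2, -5) = 2538*(1 + (-5)²) = 2538*(1 + 25) = 2538*26 = 65988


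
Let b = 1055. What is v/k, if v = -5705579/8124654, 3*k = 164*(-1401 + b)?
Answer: 5705579/153675122192 ≈ 3.7128e-5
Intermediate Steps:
k = -56744/3 (k = (164*(-1401 + 1055))/3 = (164*(-346))/3 = (⅓)*(-56744) = -56744/3 ≈ -18915.)
v = -5705579/8124654 (v = -5705579*1/8124654 = -5705579/8124654 ≈ -0.70226)
v/k = -5705579/(8124654*(-56744/3)) = -5705579/8124654*(-3/56744) = 5705579/153675122192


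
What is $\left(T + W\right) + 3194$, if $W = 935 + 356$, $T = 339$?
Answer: $4824$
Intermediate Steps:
$W = 1291$
$\left(T + W\right) + 3194 = \left(339 + 1291\right) + 3194 = 1630 + 3194 = 4824$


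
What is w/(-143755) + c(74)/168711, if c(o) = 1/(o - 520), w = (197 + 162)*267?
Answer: -7212469289173/10816860213030 ≈ -0.66678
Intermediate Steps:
w = 95853 (w = 359*267 = 95853)
c(o) = 1/(-520 + o)
w/(-143755) + c(74)/168711 = 95853/(-143755) + 1/((-520 + 74)*168711) = 95853*(-1/143755) + (1/168711)/(-446) = -95853/143755 - 1/446*1/168711 = -95853/143755 - 1/75245106 = -7212469289173/10816860213030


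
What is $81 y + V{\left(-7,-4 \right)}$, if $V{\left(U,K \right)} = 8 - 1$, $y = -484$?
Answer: $-39197$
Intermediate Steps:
$V{\left(U,K \right)} = 7$ ($V{\left(U,K \right)} = 8 - 1 = 7$)
$81 y + V{\left(-7,-4 \right)} = 81 \left(-484\right) + 7 = -39204 + 7 = -39197$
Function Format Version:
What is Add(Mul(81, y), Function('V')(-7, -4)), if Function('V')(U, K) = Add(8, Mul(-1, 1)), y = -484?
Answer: -39197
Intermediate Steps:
Function('V')(U, K) = 7 (Function('V')(U, K) = Add(8, -1) = 7)
Add(Mul(81, y), Function('V')(-7, -4)) = Add(Mul(81, -484), 7) = Add(-39204, 7) = -39197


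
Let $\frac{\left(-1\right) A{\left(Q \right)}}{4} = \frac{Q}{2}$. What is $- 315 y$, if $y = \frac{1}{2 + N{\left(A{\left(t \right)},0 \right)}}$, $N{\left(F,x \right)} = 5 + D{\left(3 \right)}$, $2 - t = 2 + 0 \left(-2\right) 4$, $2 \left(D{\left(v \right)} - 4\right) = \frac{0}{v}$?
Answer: $- \frac{315}{11} \approx -28.636$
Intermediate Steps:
$D{\left(v \right)} = 4$ ($D{\left(v \right)} = 4 + \frac{0 \frac{1}{v}}{2} = 4 + \frac{1}{2} \cdot 0 = 4 + 0 = 4$)
$t = 0$ ($t = 2 - \left(2 + 0 \left(-2\right) 4\right) = 2 - \left(2 + 0 \cdot 4\right) = 2 - \left(2 + 0\right) = 2 - 2 = 0$)
$A{\left(Q \right)} = - 2 Q$ ($A{\left(Q \right)} = - 4 \frac{Q}{2} = - 2 Q$)
$N{\left(F,x \right)} = 9$ ($N{\left(F,x \right)} = 5 + 4 = 9$)
$y = \frac{1}{11}$ ($y = \frac{1}{2 + 9} = \frac{1}{11} \approx 0.090909$)
$- 315 y = \left(-315\right) \frac{1}{11} = - \frac{315}{11}$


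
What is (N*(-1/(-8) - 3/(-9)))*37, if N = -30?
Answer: -2035/4 ≈ -508.75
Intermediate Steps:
(N*(-1/(-8) - 3/(-9)))*37 = -30*(-1/(-8) - 3/(-9))*37 = -30*(-1*(-⅛) - 3*(-⅑))*37 = -30*(⅛ + ⅓)*37 = -30*11/24*37 = -55/4*37 = -2035/4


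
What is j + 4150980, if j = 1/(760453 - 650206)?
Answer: 457633092061/110247 ≈ 4.1510e+6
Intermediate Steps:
j = 1/110247 ≈ 9.0705e-6
j + 4150980 = 1/110247 + 4150980 = 457633092061/110247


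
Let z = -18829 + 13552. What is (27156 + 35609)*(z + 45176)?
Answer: 2504260735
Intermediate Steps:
z = -5277
(27156 + 35609)*(z + 45176) = (27156 + 35609)*(-5277 + 45176) = 62765*39899 = 2504260735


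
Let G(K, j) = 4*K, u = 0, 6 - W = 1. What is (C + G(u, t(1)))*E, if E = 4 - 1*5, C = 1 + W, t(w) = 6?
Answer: -6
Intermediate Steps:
W = 5 (W = 6 - 1*1 = 6 - 1 = 5)
C = 6 (C = 1 + 5 = 6)
E = -1 (E = 4 - 5 = -1)
(C + G(u, t(1)))*E = (6 + 4*0)*(-1) = (6 + 0)*(-1) = 6*(-1) = -6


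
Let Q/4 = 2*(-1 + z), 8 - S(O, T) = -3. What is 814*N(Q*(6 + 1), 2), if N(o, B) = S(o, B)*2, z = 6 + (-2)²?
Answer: 17908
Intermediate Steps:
z = 10 (z = 6 + 4 = 10)
S(O, T) = 11 (S(O, T) = 8 - 1*(-3) = 8 + 3 = 11)
Q = 72 (Q = 4*(2*(-1 + 10)) = 4*(2*9) = 4*18 = 72)
N(o, B) = 22 (N(o, B) = 11*2 = 22)
814*N(Q*(6 + 1), 2) = 814*22 = 17908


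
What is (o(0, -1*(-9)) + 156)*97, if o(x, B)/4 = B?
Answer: 18624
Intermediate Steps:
o(x, B) = 4*B
(o(0, -1*(-9)) + 156)*97 = (4*(-1*(-9)) + 156)*97 = (4*9 + 156)*97 = (36 + 156)*97 = 192*97 = 18624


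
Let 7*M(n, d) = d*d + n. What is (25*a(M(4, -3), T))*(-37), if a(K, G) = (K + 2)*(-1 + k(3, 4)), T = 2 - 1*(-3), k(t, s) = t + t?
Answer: -124875/7 ≈ -17839.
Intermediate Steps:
k(t, s) = 2*t
M(n, d) = n/7 + d²/7 (M(n, d) = (d*d + n)/7 = (d² + n)/7 = (n + d²)/7 = n/7 + d²/7)
T = 5 (T = 2 + 3 = 5)
a(K, G) = 10 + 5*K (a(K, G) = (K + 2)*(-1 + 2*3) = (2 + K)*(-1 + 6) = (2 + K)*5 = 10 + 5*K)
(25*a(M(4, -3), T))*(-37) = (25*(10 + 5*((⅐)*4 + (⅐)*(-3)²)))*(-37) = (25*(10 + 5*(4/7 + (⅐)*9)))*(-37) = (25*(10 + 5*(4/7 + 9/7)))*(-37) = (25*(10 + 5*(13/7)))*(-37) = (25*(10 + 65/7))*(-37) = (25*(135/7))*(-37) = (3375/7)*(-37) = -124875/7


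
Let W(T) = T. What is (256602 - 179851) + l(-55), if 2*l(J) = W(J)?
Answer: 153447/2 ≈ 76724.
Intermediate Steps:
l(J) = J/2
(256602 - 179851) + l(-55) = (256602 - 179851) + (½)*(-55) = 76751 - 55/2 = 153447/2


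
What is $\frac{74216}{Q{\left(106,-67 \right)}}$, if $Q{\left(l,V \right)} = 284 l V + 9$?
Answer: $- \frac{74216}{2016959} \approx -0.036796$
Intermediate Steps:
$Q{\left(l,V \right)} = 9 + 284 V l$ ($Q{\left(l,V \right)} = 284 V l + 9 = 9 + 284 V l$)
$\frac{74216}{Q{\left(106,-67 \right)}} = \frac{74216}{9 + 284 \left(-67\right) 106} = \frac{74216}{9 - 2016968} = \frac{74216}{-2016959} = 74216 \left(- \frac{1}{2016959}\right) = - \frac{74216}{2016959}$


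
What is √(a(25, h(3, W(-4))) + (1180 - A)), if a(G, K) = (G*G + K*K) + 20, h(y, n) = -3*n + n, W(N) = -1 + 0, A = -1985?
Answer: √3814 ≈ 61.758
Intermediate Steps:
W(N) = -1
h(y, n) = -2*n
a(G, K) = 20 + G² + K² (a(G, K) = (G² + K²) + 20 = 20 + G² + K²)
√(a(25, h(3, W(-4))) + (1180 - A)) = √((20 + 25² + (-2*(-1))²) + (1180 - 1*(-1985))) = √((20 + 625 + 2²) + (1180 + 1985)) = √((20 + 625 + 4) + 3165) = √(649 + 3165) = √3814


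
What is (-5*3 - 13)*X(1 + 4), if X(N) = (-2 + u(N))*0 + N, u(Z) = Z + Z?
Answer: -140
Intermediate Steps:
u(Z) = 2*Z
X(N) = N (X(N) = (-2 + 2*N)*0 + N = 0 + N = N)
(-5*3 - 13)*X(1 + 4) = (-5*3 - 13)*(1 + 4) = (-15 - 13)*5 = -28*5 = -140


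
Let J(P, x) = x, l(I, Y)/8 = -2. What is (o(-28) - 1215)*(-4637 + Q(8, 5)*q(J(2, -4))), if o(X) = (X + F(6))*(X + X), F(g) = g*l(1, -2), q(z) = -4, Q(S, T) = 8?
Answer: -26748701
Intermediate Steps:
l(I, Y) = -16 (l(I, Y) = 8*(-2) = -16)
F(g) = -16*g (F(g) = g*(-16) = -16*g)
o(X) = 2*X*(-96 + X) (o(X) = (X - 16*6)*(X + X) = (X - 96)*(2*X) = (-96 + X)*(2*X) = 2*X*(-96 + X))
(o(-28) - 1215)*(-4637 + Q(8, 5)*q(J(2, -4))) = (2*(-28)*(-96 - 28) - 1215)*(-4637 + 8*(-4)) = (2*(-28)*(-124) - 1215)*(-4637 - 32) = (6944 - 1215)*(-4669) = 5729*(-4669) = -26748701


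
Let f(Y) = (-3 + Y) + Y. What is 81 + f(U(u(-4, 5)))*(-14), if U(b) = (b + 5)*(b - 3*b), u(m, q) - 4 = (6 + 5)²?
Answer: 910123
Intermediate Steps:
u(m, q) = 125 (u(m, q) = 4 + (6 + 5)² = 4 + 11² = 4 + 121 = 125)
U(b) = -2*b*(5 + b) (U(b) = (5 + b)*(-2*b) = -2*b*(5 + b))
f(Y) = -3 + 2*Y
81 + f(U(u(-4, 5)))*(-14) = 81 + (-3 + 2*(-2*125*(5 + 125)))*(-14) = 81 + (-3 + 2*(-2*125*130))*(-14) = 81 + (-3 + 2*(-32500))*(-14) = 81 + (-3 - 65000)*(-14) = 81 - 65003*(-14) = 81 + 910042 = 910123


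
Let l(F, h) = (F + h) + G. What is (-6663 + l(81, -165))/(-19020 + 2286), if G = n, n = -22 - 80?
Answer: 2283/5578 ≈ 0.40929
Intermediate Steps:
n = -102
G = -102
l(F, h) = -102 + F + h (l(F, h) = (F + h) - 102 = -102 + F + h)
(-6663 + l(81, -165))/(-19020 + 2286) = (-6663 + (-102 + 81 - 165))/(-19020 + 2286) = (-6663 - 186)/(-16734) = -6849*(-1/16734) = 2283/5578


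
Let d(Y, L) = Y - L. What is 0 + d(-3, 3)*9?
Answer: -54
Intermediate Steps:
0 + d(-3, 3)*9 = 0 + (-3 - 1*3)*9 = 0 + (-3 - 3)*9 = 0 - 6*9 = 0 - 54 = -54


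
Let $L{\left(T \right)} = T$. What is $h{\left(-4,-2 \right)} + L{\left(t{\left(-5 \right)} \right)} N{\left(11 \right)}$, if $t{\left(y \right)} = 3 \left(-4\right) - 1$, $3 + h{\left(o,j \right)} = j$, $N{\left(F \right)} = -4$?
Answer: $47$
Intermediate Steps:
$h{\left(o,j \right)} = -3 + j$
$t{\left(y \right)} = -13$ ($t{\left(y \right)} = -12 - 1 = -13$)
$h{\left(-4,-2 \right)} + L{\left(t{\left(-5 \right)} \right)} N{\left(11 \right)} = \left(-3 - 2\right) - -52 = -5 + 52 = 47$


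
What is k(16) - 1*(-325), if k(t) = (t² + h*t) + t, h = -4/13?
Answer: 7697/13 ≈ 592.08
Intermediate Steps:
h = -4/13 (h = -4*1/13 = -4/13 ≈ -0.30769)
k(t) = t² + 9*t/13 (k(t) = (t² - 4*t/13) + t = t² + 9*t/13)
k(16) - 1*(-325) = (1/13)*16*(9 + 13*16) - 1*(-325) = (1/13)*16*(9 + 208) + 325 = (1/13)*16*217 + 325 = 3472/13 + 325 = 7697/13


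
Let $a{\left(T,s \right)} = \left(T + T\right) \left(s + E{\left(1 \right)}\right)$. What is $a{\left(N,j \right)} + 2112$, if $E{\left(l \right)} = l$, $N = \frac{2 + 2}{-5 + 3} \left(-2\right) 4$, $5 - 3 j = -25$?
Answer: $2464$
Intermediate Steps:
$j = 10$ ($j = \frac{5}{3} - - \frac{25}{3} = \frac{5}{3} + \frac{25}{3} = 10$)
$N = 16$ ($N = \frac{4}{-2} \left(-2\right) 4 = 4 \left(- \frac{1}{2}\right) \left(-2\right) 4 = \left(-2\right) \left(-2\right) 4 = 4 \cdot 4 = 16$)
$a{\left(T,s \right)} = 2 T \left(1 + s\right)$ ($a{\left(T,s \right)} = \left(T + T\right) \left(s + 1\right) = 2 T \left(1 + s\right)$)
$a{\left(N,j \right)} + 2112 = 2 \cdot 16 \left(1 + 10\right) + 2112 = 2 \cdot 16 \cdot 11 + 2112 = 352 + 2112 = 2464$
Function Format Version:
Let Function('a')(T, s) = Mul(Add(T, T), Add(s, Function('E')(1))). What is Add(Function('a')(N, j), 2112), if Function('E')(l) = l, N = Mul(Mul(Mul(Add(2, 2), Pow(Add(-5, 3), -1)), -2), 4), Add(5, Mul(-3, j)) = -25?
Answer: 2464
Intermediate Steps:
j = 10 (j = Add(Rational(5, 3), Mul(Rational(-1, 3), -25)) = Add(Rational(5, 3), Rational(25, 3)) = 10)
N = 16 (N = Mul(Mul(Mul(4, Pow(-2, -1)), -2), 4) = Mul(Mul(Mul(4, Rational(-1, 2)), -2), 4) = Mul(Mul(-2, -2), 4) = Mul(4, 4) = 16)
Function('a')(T, s) = Mul(2, T, Add(1, s)) (Function('a')(T, s) = Mul(Add(T, T), Add(s, 1)) = Mul(Mul(2, T), Add(1, s)) = Mul(2, T, Add(1, s)))
Add(Function('a')(N, j), 2112) = Add(Mul(2, 16, Add(1, 10)), 2112) = Add(Mul(2, 16, 11), 2112) = Add(352, 2112) = 2464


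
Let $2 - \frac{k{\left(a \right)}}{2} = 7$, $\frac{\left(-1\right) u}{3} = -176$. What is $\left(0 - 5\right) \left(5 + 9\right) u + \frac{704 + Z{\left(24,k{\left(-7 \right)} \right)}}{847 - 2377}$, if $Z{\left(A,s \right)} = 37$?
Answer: $- \frac{18849847}{510} \approx -36961.0$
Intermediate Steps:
$u = 528$ ($u = \left(-3\right) \left(-176\right) = 528$)
$k{\left(a \right)} = -10$ ($k{\left(a \right)} = 4 - 14 = -10$)
$\left(0 - 5\right) \left(5 + 9\right) u + \frac{704 + Z{\left(24,k{\left(-7 \right)} \right)}}{847 - 2377} = \left(0 - 5\right) \left(5 + 9\right) 528 + \frac{704 + 37}{847 - 2377} = \left(-5\right) 14 \cdot 528 + \frac{741}{-1530} = \left(-70\right) 528 + 741 \left(- \frac{1}{1530}\right) = -36960 - \frac{247}{510} = - \frac{18849847}{510}$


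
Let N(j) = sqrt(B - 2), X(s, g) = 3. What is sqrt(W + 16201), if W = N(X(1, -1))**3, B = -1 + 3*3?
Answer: sqrt(16201 + 6*sqrt(6)) ≈ 127.34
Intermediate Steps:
B = 8 (B = -1 + 9 = 8)
N(j) = sqrt(6) (N(j) = sqrt(8 - 2) = sqrt(6))
W = 6*sqrt(6) (W = (sqrt(6))**3 = 6*sqrt(6) ≈ 14.697)
sqrt(W + 16201) = sqrt(6*sqrt(6) + 16201) = sqrt(16201 + 6*sqrt(6))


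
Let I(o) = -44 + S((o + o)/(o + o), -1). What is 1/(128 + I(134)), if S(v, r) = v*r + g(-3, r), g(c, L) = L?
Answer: 1/82 ≈ 0.012195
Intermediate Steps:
S(v, r) = r + r*v (S(v, r) = v*r + r = r*v + r = r + r*v)
I(o) = -46 (I(o) = -44 - (1 + (o + o)/(o + o)) = -44 - (1 + (2*o)/((2*o))) = -44 - (1 + (2*o)*(1/(2*o))) = -44 - (1 + 1) = -44 - 1*2 = -44 - 2 = -46)
1/(128 + I(134)) = 1/(128 - 46) = 1/82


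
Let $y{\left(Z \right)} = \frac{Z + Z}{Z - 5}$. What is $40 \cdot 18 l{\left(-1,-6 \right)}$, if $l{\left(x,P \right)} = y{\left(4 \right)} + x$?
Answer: $-6480$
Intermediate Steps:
$y{\left(Z \right)} = \frac{2 Z}{-5 + Z}$
$l{\left(x,P \right)} = -8 + x$ ($l{\left(x,P \right)} = 2 \cdot 4 \frac{1}{-5 + 4} + x = 2 \cdot 4 \frac{1}{-1} + x = 2 \cdot 4 \left(-1\right) + x = -8 + x$)
$40 \cdot 18 l{\left(-1,-6 \right)} = 40 \cdot 18 \left(-8 - 1\right) = 720 \left(-9\right) = -6480$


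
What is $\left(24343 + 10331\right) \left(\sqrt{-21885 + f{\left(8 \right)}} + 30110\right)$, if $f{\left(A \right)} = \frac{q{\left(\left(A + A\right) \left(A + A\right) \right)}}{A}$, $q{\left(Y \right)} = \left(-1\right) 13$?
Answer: $1044034140 + \frac{17337 i \sqrt{350186}}{2} \approx 1.044 \cdot 10^{9} + 5.1297 \cdot 10^{6} i$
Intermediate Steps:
$q{\left(Y \right)} = -13$
$f{\left(A \right)} = - \frac{13}{A}$
$\left(24343 + 10331\right) \left(\sqrt{-21885 + f{\left(8 \right)}} + 30110\right) = \left(24343 + 10331\right) \left(\sqrt{-21885 - \frac{13}{8}} + 30110\right) = 34674 \left(\sqrt{-21885 - \frac{13}{8}} + 30110\right) = 34674 \left(\sqrt{- \frac{175093}{8}} + 30110\right) = 34674 \left(\frac{i \sqrt{350186}}{4} + 30110\right) = 34674 \left(30110 + \frac{i \sqrt{350186}}{4}\right) = 1044034140 + \frac{17337 i \sqrt{350186}}{2}$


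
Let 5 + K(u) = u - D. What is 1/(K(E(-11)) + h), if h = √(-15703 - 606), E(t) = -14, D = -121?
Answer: 102/26713 - I*√16309/26713 ≈ 0.0038184 - 0.0047807*I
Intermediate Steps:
K(u) = 116 + u (K(u) = -5 + (u - 1*(-121)) = -5 + (u + 121) = -5 + (121 + u) = 116 + u)
h = I*√16309 (h = √(-16309) = I*√16309 ≈ 127.71*I)
1/(K(E(-11)) + h) = 1/((116 - 14) + I*√16309) = 1/(102 + I*√16309)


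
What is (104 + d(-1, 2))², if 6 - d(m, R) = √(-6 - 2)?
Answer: 12092 - 440*I*√2 ≈ 12092.0 - 622.25*I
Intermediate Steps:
d(m, R) = 6 - 2*I*√2 (d(m, R) = 6 - √(-6 - 2) = 6 - √(-8) = 6 - 2*I*√2)
(104 + d(-1, 2))² = (104 + (6 - 2*I*√2))² = (110 - 2*I*√2)²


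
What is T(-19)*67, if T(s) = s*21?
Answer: -26733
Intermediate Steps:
T(s) = 21*s
T(-19)*67 = (21*(-19))*67 = -399*67 = -26733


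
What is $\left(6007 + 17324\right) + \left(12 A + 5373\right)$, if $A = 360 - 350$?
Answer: $28824$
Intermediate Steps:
$A = 10$ ($A = 360 - 350 = 10$)
$\left(6007 + 17324\right) + \left(12 A + 5373\right) = \left(6007 + 17324\right) + \left(12 \cdot 10 + 5373\right) = 23331 + \left(120 + 5373\right) = 23331 + 5493 = 28824$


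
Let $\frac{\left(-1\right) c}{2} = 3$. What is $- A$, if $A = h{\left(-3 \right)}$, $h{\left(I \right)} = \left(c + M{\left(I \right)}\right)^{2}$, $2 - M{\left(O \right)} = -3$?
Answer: $-1$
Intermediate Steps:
$c = -6$ ($c = \left(-2\right) 3 = -6$)
$M{\left(O \right)} = 5$ ($M{\left(O \right)} = 2 - -3 = 2 + 3 = 5$)
$h{\left(I \right)} = 1$ ($h{\left(I \right)} = \left(-6 + 5\right)^{2} = \left(-1\right)^{2} = 1$)
$A = 1$
$- A = \left(-1\right) 1 = -1$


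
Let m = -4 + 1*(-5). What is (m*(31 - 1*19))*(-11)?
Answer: 1188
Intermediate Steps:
m = -9 (m = -4 - 5 = -9)
(m*(31 - 1*19))*(-11) = -9*(31 - 1*19)*(-11) = -9*(31 - 19)*(-11) = -9*12*(-11) = -108*(-11) = 1188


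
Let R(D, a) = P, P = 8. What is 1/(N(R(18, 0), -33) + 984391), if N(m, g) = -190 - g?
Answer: 1/984234 ≈ 1.0160e-6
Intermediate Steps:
R(D, a) = 8
1/(N(R(18, 0), -33) + 984391) = 1/((-190 - 1*(-33)) + 984391) = 1/((-190 + 33) + 984391) = 1/(-157 + 984391) = 1/984234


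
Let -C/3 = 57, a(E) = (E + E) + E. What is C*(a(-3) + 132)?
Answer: -21033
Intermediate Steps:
a(E) = 3*E (a(E) = 2*E + E = 3*E)
C = -171 (C = -3*57 = -171)
C*(a(-3) + 132) = -171*(3*(-3) + 132) = -171*(-9 + 132) = -171*123 = -21033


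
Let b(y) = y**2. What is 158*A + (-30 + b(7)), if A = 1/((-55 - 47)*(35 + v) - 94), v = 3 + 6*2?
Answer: 49264/2597 ≈ 18.970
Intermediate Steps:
v = 15 (v = 3 + 12 = 15)
A = -1/5194 (A = 1/((-55 - 47)*(35 + 15) - 94) = 1/(-102*50 - 94) = 1/(-5100 - 94) = 1/(-5194) = -1/5194 ≈ -0.00019253)
158*A + (-30 + b(7)) = 158*(-1/5194) + (-30 + 7**2) = -79/2597 + (-30 + 49) = -79/2597 + 19 = 49264/2597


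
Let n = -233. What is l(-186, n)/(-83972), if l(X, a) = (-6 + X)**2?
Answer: -9216/20993 ≈ -0.43900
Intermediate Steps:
l(-186, n)/(-83972) = (-6 - 186)**2/(-83972) = (-192)**2*(-1/83972) = 36864*(-1/83972) = -9216/20993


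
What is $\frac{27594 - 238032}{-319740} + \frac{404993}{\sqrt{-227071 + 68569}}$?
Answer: $\frac{35073}{53290} - \frac{404993 i \sqrt{158502}}{158502} \approx 0.65815 - 1017.3 i$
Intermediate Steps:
$\frac{27594 - 238032}{-319740} + \frac{404993}{\sqrt{-227071 + 68569}} = \left(27594 - 238032\right) \left(- \frac{1}{319740}\right) + \frac{404993}{\sqrt{-158502}} = \left(-210438\right) \left(- \frac{1}{319740}\right) + \frac{404993}{i \sqrt{158502}} = \frac{35073}{53290} + 404993 \left(- \frac{i \sqrt{158502}}{158502}\right) = \frac{35073}{53290} - \frac{404993 i \sqrt{158502}}{158502}$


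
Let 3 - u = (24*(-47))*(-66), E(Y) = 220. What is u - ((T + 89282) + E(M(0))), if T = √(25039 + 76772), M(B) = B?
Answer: -163947 - √101811 ≈ -1.6427e+5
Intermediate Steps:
T = √101811 ≈ 319.08
u = -74445 (u = 3 - 24*(-47)*(-66) = 3 - (-1128)*(-66) = 3 - 1*74448 = 3 - 74448 = -74445)
u - ((T + 89282) + E(M(0))) = -74445 - ((√101811 + 89282) + 220) = -74445 - ((89282 + √101811) + 220) = -74445 - (89502 + √101811) = -74445 + (-89502 - √101811) = -163947 - √101811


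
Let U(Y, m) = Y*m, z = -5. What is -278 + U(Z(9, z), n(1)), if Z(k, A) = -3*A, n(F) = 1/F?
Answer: -263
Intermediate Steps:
-278 + U(Z(9, z), n(1)) = -278 - 3*(-5)/1 = -278 + 15*1 = -278 + 15 = -263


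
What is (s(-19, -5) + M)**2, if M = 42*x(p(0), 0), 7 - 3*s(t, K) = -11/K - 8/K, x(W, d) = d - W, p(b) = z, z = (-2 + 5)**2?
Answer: 31967716/225 ≈ 1.4208e+5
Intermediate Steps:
z = 9 (z = 3**2 = 9)
p(b) = 9
s(t, K) = 7/3 + 19/(3*K) (s(t, K) = 7/3 - (-11/K - 8/K)/3 = 7/3 - (-19)/(3*K) = 7/3 + 19/(3*K))
M = -378 (M = 42*(0 - 1*9) = 42*(0 - 9) = 42*(-9) = -378)
(s(-19, -5) + M)**2 = ((1/3)*(19 + 7*(-5))/(-5) - 378)**2 = ((1/3)*(-1/5)*(19 - 35) - 378)**2 = ((1/3)*(-1/5)*(-16) - 378)**2 = (16/15 - 378)**2 = (-5654/15)**2 = 31967716/225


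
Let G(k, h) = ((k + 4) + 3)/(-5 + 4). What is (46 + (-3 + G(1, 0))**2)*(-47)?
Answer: -7849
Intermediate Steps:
G(k, h) = -7 - k (G(k, h) = ((4 + k) + 3)/(-1) = (7 + k)*(-1) = -7 - k)
(46 + (-3 + G(1, 0))**2)*(-47) = (46 + (-3 + (-7 - 1*1))**2)*(-47) = (46 + (-3 + (-7 - 1))**2)*(-47) = (46 + (-3 - 8)**2)*(-47) = (46 + (-11)**2)*(-47) = (46 + 121)*(-47) = 167*(-47) = -7849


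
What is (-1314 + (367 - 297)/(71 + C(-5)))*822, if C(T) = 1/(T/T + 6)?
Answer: -89581834/83 ≈ -1.0793e+6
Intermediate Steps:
C(T) = 1/7 (C(T) = 1/(1 + 6) = 1/7)
(-1314 + (367 - 297)/(71 + C(-5)))*822 = (-1314 + (367 - 297)/(71 + 1/7))*822 = (-1314 + 70/(498/7))*822 = (-1314 + 70*(7/498))*822 = (-1314 + 245/249)*822 = -326941/249*822 = -89581834/83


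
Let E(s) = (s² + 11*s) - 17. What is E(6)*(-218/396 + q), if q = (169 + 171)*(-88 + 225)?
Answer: 783932135/198 ≈ 3.9593e+6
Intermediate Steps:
E(s) = -17 + s² + 11*s
q = 46580 (q = 340*137 = 46580)
E(6)*(-218/396 + q) = (-17 + 6² + 11*6)*(-218/396 + 46580) = (-17 + 36 + 66)*(-218*1/396 + 46580) = 85*(-109/198 + 46580) = 85*(9222731/198) = 783932135/198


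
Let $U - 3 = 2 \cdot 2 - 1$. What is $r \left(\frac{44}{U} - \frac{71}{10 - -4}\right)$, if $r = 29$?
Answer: $\frac{2755}{42} \approx 65.595$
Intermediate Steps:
$U = 6$ ($U = 3 + \left(2 \cdot 2 - 1\right) = 3 + \left(4 - 1\right) = 3 + 3 = 6$)
$r \left(\frac{44}{U} - \frac{71}{10 - -4}\right) = 29 \left(\frac{44}{6} - \frac{71}{10 - -4}\right) = 29 \left(44 \cdot \frac{1}{6} - \frac{71}{10 + 4}\right) = 29 \left(\frac{22}{3} - \frac{71}{14}\right) = 29 \cdot \frac{95}{42} = \frac{2755}{42}$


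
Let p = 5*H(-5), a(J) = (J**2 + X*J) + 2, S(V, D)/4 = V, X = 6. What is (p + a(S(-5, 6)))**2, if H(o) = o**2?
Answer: 165649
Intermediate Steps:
S(V, D) = 4*V
a(J) = 2 + J**2 + 6*J (a(J) = (J**2 + 6*J) + 2 = 2 + J**2 + 6*J)
p = 125 (p = 5*(-5)**2 = 5*25 = 125)
(p + a(S(-5, 6)))**2 = (125 + (2 + (4*(-5))**2 + 6*(4*(-5))))**2 = (125 + (2 + (-20)**2 + 6*(-20)))**2 = (125 + (2 + 400 - 120))**2 = (125 + 282)**2 = 407**2 = 165649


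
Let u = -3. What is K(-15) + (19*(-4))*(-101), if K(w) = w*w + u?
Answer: 7898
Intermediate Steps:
K(w) = -3 + w**2 (K(w) = w*w - 3 = w**2 - 3 = -3 + w**2)
K(-15) + (19*(-4))*(-101) = (-3 + (-15)**2) + (19*(-4))*(-101) = (-3 + 225) - 76*(-101) = 222 + 7676 = 7898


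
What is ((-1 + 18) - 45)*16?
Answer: -448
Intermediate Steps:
((-1 + 18) - 45)*16 = (17 - 45)*16 = -28*16 = -448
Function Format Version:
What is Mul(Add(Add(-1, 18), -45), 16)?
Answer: -448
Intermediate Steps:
Mul(Add(Add(-1, 18), -45), 16) = Mul(Add(17, -45), 16) = Mul(-28, 16) = -448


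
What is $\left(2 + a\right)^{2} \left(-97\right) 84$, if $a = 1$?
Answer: $-73332$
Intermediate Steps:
$\left(2 + a\right)^{2} \left(-97\right) 84 = \left(2 + 1\right)^{2} \left(-97\right) 84 = 3^{2} \left(-97\right) 84 = 9 \left(-97\right) 84 = \left(-873\right) 84 = -73332$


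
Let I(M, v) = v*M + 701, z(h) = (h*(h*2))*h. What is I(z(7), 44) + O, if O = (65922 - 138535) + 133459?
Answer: 91731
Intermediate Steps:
z(h) = 2*h³ (z(h) = (h*(2*h))*h = (2*h²)*h = 2*h³)
I(M, v) = 701 + M*v (I(M, v) = M*v + 701 = 701 + M*v)
O = 60846 (O = -72613 + 133459 = 60846)
I(z(7), 44) + O = (701 + (2*7³)*44) + 60846 = (701 + (2*343)*44) + 60846 = (701 + 686*44) + 60846 = (701 + 30184) + 60846 = 30885 + 60846 = 91731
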